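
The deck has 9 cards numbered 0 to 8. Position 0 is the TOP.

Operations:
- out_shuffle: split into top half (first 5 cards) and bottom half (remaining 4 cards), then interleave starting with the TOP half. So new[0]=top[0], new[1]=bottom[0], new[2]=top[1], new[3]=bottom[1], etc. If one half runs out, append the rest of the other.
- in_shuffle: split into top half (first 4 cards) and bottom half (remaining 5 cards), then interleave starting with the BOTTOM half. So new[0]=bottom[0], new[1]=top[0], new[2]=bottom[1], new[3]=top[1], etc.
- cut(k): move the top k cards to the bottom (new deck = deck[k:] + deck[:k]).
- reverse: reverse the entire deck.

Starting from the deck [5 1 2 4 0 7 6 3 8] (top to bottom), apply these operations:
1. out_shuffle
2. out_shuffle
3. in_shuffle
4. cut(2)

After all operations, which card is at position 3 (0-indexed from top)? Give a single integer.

After op 1 (out_shuffle): [5 7 1 6 2 3 4 8 0]
After op 2 (out_shuffle): [5 3 7 4 1 8 6 0 2]
After op 3 (in_shuffle): [1 5 8 3 6 7 0 4 2]
After op 4 (cut(2)): [8 3 6 7 0 4 2 1 5]
Position 3: card 7.

Answer: 7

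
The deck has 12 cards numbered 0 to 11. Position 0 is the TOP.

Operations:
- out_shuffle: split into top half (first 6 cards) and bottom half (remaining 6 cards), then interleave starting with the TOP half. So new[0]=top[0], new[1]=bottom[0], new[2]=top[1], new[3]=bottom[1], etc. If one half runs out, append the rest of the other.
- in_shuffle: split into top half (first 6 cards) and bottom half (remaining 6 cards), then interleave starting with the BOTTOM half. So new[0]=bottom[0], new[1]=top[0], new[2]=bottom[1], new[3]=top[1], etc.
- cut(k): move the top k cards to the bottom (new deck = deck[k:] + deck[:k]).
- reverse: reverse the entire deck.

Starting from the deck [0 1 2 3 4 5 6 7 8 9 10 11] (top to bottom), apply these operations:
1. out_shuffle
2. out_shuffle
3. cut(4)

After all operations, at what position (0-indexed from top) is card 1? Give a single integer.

Answer: 0

Derivation:
After op 1 (out_shuffle): [0 6 1 7 2 8 3 9 4 10 5 11]
After op 2 (out_shuffle): [0 3 6 9 1 4 7 10 2 5 8 11]
After op 3 (cut(4)): [1 4 7 10 2 5 8 11 0 3 6 9]
Card 1 is at position 0.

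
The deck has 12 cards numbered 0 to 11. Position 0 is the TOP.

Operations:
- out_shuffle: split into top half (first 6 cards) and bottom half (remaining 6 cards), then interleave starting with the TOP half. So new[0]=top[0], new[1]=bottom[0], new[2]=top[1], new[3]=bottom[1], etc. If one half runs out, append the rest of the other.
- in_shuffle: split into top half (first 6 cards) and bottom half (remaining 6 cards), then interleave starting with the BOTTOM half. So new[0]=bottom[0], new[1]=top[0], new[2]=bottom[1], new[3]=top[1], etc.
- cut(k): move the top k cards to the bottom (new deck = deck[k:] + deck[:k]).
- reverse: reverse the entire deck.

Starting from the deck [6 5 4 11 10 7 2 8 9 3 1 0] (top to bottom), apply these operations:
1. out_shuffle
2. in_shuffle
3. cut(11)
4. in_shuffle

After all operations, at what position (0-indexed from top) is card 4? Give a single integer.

Answer: 8

Derivation:
After op 1 (out_shuffle): [6 2 5 8 4 9 11 3 10 1 7 0]
After op 2 (in_shuffle): [11 6 3 2 10 5 1 8 7 4 0 9]
After op 3 (cut(11)): [9 11 6 3 2 10 5 1 8 7 4 0]
After op 4 (in_shuffle): [5 9 1 11 8 6 7 3 4 2 0 10]
Card 4 is at position 8.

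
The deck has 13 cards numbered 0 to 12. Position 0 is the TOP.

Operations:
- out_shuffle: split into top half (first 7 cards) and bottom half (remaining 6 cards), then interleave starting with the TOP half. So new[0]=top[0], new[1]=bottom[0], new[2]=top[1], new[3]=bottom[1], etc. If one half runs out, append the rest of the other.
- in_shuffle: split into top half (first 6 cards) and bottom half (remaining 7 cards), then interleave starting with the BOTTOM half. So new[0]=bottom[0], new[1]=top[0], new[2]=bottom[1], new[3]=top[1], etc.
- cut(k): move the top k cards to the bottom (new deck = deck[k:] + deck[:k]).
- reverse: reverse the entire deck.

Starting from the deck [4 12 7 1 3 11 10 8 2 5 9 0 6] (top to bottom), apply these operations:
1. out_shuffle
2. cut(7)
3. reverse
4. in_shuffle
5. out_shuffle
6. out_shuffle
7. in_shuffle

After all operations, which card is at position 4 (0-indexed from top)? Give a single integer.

After op 1 (out_shuffle): [4 8 12 2 7 5 1 9 3 0 11 6 10]
After op 2 (cut(7)): [9 3 0 11 6 10 4 8 12 2 7 5 1]
After op 3 (reverse): [1 5 7 2 12 8 4 10 6 11 0 3 9]
After op 4 (in_shuffle): [4 1 10 5 6 7 11 2 0 12 3 8 9]
After op 5 (out_shuffle): [4 2 1 0 10 12 5 3 6 8 7 9 11]
After op 6 (out_shuffle): [4 3 2 6 1 8 0 7 10 9 12 11 5]
After op 7 (in_shuffle): [0 4 7 3 10 2 9 6 12 1 11 8 5]
Position 4: card 10.

Answer: 10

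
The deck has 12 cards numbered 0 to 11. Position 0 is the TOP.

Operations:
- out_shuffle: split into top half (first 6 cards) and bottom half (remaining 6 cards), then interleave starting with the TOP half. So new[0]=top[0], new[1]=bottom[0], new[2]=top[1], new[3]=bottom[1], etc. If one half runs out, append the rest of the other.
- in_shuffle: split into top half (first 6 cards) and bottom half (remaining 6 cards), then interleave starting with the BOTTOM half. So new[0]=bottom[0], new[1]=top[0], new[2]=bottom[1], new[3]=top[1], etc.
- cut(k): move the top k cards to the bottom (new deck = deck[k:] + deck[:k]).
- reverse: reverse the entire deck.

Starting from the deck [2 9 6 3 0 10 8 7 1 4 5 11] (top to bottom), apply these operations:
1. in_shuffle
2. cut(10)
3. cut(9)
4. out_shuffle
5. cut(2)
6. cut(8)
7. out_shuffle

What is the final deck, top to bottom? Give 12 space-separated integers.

After op 1 (in_shuffle): [8 2 7 9 1 6 4 3 5 0 11 10]
After op 2 (cut(10)): [11 10 8 2 7 9 1 6 4 3 5 0]
After op 3 (cut(9)): [3 5 0 11 10 8 2 7 9 1 6 4]
After op 4 (out_shuffle): [3 2 5 7 0 9 11 1 10 6 8 4]
After op 5 (cut(2)): [5 7 0 9 11 1 10 6 8 4 3 2]
After op 6 (cut(8)): [8 4 3 2 5 7 0 9 11 1 10 6]
After op 7 (out_shuffle): [8 0 4 9 3 11 2 1 5 10 7 6]

Answer: 8 0 4 9 3 11 2 1 5 10 7 6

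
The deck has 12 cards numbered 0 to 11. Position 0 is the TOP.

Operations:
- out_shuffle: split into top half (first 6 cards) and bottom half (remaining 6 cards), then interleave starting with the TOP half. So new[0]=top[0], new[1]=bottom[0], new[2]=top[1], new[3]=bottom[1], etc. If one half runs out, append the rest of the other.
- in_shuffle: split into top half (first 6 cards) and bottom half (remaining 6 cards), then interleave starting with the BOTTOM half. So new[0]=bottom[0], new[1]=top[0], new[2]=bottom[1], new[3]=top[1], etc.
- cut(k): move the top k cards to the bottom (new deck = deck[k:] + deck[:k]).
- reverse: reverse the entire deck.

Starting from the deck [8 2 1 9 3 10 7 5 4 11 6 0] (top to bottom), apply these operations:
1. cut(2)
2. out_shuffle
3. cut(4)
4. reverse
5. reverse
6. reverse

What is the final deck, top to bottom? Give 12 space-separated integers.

After op 1 (cut(2)): [1 9 3 10 7 5 4 11 6 0 8 2]
After op 2 (out_shuffle): [1 4 9 11 3 6 10 0 7 8 5 2]
After op 3 (cut(4)): [3 6 10 0 7 8 5 2 1 4 9 11]
After op 4 (reverse): [11 9 4 1 2 5 8 7 0 10 6 3]
After op 5 (reverse): [3 6 10 0 7 8 5 2 1 4 9 11]
After op 6 (reverse): [11 9 4 1 2 5 8 7 0 10 6 3]

Answer: 11 9 4 1 2 5 8 7 0 10 6 3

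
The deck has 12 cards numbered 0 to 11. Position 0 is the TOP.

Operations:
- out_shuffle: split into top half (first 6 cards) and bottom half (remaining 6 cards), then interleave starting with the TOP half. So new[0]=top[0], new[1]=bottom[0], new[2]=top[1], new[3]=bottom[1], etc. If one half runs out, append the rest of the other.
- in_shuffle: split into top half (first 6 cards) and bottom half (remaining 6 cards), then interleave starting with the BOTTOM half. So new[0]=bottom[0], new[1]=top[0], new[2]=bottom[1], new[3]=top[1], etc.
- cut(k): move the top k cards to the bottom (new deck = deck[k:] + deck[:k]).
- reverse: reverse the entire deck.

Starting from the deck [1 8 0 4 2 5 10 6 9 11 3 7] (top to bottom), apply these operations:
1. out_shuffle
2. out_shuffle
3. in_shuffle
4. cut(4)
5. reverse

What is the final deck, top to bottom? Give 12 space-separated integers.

Answer: 4 3 1 6 2 7 8 9 11 5 10 0

Derivation:
After op 1 (out_shuffle): [1 10 8 6 0 9 4 11 2 3 5 7]
After op 2 (out_shuffle): [1 4 10 11 8 2 6 3 0 5 9 7]
After op 3 (in_shuffle): [6 1 3 4 0 10 5 11 9 8 7 2]
After op 4 (cut(4)): [0 10 5 11 9 8 7 2 6 1 3 4]
After op 5 (reverse): [4 3 1 6 2 7 8 9 11 5 10 0]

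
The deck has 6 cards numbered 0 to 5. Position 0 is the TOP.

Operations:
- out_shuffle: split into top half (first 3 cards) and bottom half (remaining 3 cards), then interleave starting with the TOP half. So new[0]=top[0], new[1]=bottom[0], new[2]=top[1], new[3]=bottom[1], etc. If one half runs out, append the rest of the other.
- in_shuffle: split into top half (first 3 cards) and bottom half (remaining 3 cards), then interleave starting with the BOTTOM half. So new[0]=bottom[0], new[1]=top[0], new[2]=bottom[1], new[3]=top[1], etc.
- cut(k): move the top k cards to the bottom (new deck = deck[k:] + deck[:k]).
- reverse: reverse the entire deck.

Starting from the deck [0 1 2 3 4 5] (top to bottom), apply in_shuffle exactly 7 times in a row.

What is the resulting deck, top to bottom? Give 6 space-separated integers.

After op 1 (in_shuffle): [3 0 4 1 5 2]
After op 2 (in_shuffle): [1 3 5 0 2 4]
After op 3 (in_shuffle): [0 1 2 3 4 5]
After op 4 (in_shuffle): [3 0 4 1 5 2]
After op 5 (in_shuffle): [1 3 5 0 2 4]
After op 6 (in_shuffle): [0 1 2 3 4 5]
After op 7 (in_shuffle): [3 0 4 1 5 2]

Answer: 3 0 4 1 5 2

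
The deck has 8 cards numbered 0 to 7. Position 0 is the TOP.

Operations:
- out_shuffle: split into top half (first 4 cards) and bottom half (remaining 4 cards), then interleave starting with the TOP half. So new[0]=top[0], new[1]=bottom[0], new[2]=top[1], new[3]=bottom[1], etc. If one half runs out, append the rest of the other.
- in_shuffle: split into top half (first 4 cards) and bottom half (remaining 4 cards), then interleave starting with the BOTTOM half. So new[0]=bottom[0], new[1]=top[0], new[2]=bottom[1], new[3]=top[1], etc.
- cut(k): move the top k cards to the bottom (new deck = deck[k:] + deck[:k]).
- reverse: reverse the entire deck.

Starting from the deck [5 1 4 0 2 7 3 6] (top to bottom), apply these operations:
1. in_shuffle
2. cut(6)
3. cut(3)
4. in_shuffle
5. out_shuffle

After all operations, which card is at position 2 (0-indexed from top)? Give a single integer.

After op 1 (in_shuffle): [2 5 7 1 3 4 6 0]
After op 2 (cut(6)): [6 0 2 5 7 1 3 4]
After op 3 (cut(3)): [5 7 1 3 4 6 0 2]
After op 4 (in_shuffle): [4 5 6 7 0 1 2 3]
After op 5 (out_shuffle): [4 0 5 1 6 2 7 3]
Position 2: card 5.

Answer: 5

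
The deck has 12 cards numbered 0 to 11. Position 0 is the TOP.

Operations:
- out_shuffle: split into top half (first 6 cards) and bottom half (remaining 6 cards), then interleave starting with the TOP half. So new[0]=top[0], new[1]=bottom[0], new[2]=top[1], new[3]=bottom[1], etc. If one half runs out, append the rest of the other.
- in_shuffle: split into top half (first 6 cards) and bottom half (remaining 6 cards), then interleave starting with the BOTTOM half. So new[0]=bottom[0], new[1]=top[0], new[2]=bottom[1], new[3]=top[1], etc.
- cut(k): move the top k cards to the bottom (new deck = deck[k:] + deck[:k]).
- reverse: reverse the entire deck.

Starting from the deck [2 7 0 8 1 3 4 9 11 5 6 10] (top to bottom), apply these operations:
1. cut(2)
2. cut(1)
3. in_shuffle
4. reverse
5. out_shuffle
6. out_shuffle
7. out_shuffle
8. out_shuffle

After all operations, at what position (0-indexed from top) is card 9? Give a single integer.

After op 1 (cut(2)): [0 8 1 3 4 9 11 5 6 10 2 7]
After op 2 (cut(1)): [8 1 3 4 9 11 5 6 10 2 7 0]
After op 3 (in_shuffle): [5 8 6 1 10 3 2 4 7 9 0 11]
After op 4 (reverse): [11 0 9 7 4 2 3 10 1 6 8 5]
After op 5 (out_shuffle): [11 3 0 10 9 1 7 6 4 8 2 5]
After op 6 (out_shuffle): [11 7 3 6 0 4 10 8 9 2 1 5]
After op 7 (out_shuffle): [11 10 7 8 3 9 6 2 0 1 4 5]
After op 8 (out_shuffle): [11 6 10 2 7 0 8 1 3 4 9 5]
Card 9 is at position 10.

Answer: 10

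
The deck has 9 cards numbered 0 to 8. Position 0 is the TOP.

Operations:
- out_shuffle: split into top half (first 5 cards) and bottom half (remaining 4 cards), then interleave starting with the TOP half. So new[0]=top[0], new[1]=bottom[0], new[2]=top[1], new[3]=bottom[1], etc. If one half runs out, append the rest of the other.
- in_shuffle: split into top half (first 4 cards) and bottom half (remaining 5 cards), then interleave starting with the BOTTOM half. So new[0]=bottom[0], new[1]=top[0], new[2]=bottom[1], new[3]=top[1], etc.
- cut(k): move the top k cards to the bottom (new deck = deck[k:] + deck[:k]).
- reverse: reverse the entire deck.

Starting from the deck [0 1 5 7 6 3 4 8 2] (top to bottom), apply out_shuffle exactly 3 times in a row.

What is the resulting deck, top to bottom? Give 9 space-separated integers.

After op 1 (out_shuffle): [0 3 1 4 5 8 7 2 6]
After op 2 (out_shuffle): [0 8 3 7 1 2 4 6 5]
After op 3 (out_shuffle): [0 2 8 4 3 6 7 5 1]

Answer: 0 2 8 4 3 6 7 5 1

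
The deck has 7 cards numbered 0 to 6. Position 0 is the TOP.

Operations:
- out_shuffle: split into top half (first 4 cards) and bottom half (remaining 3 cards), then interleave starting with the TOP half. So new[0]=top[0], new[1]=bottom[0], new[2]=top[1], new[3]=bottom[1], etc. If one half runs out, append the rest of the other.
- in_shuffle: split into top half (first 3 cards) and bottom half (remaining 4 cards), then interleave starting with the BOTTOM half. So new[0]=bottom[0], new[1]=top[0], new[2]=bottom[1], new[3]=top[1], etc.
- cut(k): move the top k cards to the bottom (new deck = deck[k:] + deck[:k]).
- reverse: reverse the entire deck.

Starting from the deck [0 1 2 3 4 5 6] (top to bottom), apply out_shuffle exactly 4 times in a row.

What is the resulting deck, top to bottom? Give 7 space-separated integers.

Answer: 0 4 1 5 2 6 3

Derivation:
After op 1 (out_shuffle): [0 4 1 5 2 6 3]
After op 2 (out_shuffle): [0 2 4 6 1 3 5]
After op 3 (out_shuffle): [0 1 2 3 4 5 6]
After op 4 (out_shuffle): [0 4 1 5 2 6 3]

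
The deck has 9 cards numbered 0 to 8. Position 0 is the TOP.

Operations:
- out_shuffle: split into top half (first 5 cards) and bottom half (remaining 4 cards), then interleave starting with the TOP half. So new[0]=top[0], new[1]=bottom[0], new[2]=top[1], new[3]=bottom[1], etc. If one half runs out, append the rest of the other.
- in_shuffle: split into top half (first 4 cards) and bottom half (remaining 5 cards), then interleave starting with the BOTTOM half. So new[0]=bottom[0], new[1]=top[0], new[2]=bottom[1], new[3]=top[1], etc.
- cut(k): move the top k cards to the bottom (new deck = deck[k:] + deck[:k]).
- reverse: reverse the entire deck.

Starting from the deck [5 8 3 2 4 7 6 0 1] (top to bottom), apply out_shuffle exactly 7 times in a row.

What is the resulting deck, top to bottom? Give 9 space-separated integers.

After op 1 (out_shuffle): [5 7 8 6 3 0 2 1 4]
After op 2 (out_shuffle): [5 0 7 2 8 1 6 4 3]
After op 3 (out_shuffle): [5 1 0 6 7 4 2 3 8]
After op 4 (out_shuffle): [5 4 1 2 0 3 6 8 7]
After op 5 (out_shuffle): [5 3 4 6 1 8 2 7 0]
After op 6 (out_shuffle): [5 8 3 2 4 7 6 0 1]
After op 7 (out_shuffle): [5 7 8 6 3 0 2 1 4]

Answer: 5 7 8 6 3 0 2 1 4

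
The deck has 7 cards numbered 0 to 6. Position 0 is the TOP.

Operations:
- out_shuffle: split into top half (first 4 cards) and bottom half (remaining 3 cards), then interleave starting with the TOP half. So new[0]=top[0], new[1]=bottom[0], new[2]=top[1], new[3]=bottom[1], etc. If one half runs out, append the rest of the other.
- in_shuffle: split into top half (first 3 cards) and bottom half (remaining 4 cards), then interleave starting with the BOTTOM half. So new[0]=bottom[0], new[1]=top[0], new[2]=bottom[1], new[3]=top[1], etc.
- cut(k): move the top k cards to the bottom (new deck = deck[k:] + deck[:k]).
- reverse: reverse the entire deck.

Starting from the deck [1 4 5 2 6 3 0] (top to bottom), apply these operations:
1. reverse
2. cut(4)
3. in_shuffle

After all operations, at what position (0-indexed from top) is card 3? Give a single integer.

Answer: 2

Derivation:
After op 1 (reverse): [0 3 6 2 5 4 1]
After op 2 (cut(4)): [5 4 1 0 3 6 2]
After op 3 (in_shuffle): [0 5 3 4 6 1 2]
Card 3 is at position 2.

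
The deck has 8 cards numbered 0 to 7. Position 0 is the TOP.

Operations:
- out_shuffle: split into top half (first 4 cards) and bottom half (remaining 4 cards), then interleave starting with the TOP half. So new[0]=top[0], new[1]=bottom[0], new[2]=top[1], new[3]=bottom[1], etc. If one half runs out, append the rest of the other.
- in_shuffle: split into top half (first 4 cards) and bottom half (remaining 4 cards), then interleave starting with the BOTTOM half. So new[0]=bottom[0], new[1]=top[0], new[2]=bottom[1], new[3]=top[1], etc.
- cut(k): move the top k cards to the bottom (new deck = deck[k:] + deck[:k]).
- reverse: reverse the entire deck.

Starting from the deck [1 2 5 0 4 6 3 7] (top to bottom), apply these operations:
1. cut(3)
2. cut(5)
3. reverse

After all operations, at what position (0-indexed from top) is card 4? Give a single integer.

Answer: 3

Derivation:
After op 1 (cut(3)): [0 4 6 3 7 1 2 5]
After op 2 (cut(5)): [1 2 5 0 4 6 3 7]
After op 3 (reverse): [7 3 6 4 0 5 2 1]
Card 4 is at position 3.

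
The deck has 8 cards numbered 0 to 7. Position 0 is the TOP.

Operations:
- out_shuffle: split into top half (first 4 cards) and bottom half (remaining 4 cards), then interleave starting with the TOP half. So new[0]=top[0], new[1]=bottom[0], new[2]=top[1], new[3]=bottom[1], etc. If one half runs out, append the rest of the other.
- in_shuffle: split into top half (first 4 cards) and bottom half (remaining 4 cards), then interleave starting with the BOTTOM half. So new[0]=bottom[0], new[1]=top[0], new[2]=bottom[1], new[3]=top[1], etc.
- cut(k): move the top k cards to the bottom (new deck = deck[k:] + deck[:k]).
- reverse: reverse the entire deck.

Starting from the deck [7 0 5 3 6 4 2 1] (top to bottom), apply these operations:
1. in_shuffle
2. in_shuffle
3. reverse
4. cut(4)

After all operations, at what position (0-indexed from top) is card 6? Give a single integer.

Answer: 2

Derivation:
After op 1 (in_shuffle): [6 7 4 0 2 5 1 3]
After op 2 (in_shuffle): [2 6 5 7 1 4 3 0]
After op 3 (reverse): [0 3 4 1 7 5 6 2]
After op 4 (cut(4)): [7 5 6 2 0 3 4 1]
Card 6 is at position 2.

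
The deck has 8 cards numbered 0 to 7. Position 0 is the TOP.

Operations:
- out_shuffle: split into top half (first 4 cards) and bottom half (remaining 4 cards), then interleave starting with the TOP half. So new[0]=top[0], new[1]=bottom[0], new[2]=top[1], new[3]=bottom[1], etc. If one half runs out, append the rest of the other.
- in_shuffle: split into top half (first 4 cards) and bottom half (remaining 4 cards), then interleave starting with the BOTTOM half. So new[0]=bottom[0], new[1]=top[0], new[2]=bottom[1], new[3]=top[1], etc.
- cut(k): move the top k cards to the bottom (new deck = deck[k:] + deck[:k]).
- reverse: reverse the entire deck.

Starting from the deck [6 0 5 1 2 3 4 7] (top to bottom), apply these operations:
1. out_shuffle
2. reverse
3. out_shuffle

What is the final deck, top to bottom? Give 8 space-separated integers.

Answer: 7 3 1 0 4 2 5 6

Derivation:
After op 1 (out_shuffle): [6 2 0 3 5 4 1 7]
After op 2 (reverse): [7 1 4 5 3 0 2 6]
After op 3 (out_shuffle): [7 3 1 0 4 2 5 6]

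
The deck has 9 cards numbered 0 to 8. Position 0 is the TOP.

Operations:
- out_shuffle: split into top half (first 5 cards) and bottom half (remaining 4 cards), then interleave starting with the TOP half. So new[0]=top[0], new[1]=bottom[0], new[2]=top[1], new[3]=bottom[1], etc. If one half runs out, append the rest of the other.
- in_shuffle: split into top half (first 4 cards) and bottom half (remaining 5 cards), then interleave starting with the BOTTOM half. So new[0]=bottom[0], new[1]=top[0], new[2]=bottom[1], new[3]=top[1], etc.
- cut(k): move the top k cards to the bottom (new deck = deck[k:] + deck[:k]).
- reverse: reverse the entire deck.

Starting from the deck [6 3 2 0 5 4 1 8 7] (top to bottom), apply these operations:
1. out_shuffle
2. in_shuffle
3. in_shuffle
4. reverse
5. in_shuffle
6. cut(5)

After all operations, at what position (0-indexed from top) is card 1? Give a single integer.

Answer: 0

Derivation:
After op 1 (out_shuffle): [6 4 3 1 2 8 0 7 5]
After op 2 (in_shuffle): [2 6 8 4 0 3 7 1 5]
After op 3 (in_shuffle): [0 2 3 6 7 8 1 4 5]
After op 4 (reverse): [5 4 1 8 7 6 3 2 0]
After op 5 (in_shuffle): [7 5 6 4 3 1 2 8 0]
After op 6 (cut(5)): [1 2 8 0 7 5 6 4 3]
Card 1 is at position 0.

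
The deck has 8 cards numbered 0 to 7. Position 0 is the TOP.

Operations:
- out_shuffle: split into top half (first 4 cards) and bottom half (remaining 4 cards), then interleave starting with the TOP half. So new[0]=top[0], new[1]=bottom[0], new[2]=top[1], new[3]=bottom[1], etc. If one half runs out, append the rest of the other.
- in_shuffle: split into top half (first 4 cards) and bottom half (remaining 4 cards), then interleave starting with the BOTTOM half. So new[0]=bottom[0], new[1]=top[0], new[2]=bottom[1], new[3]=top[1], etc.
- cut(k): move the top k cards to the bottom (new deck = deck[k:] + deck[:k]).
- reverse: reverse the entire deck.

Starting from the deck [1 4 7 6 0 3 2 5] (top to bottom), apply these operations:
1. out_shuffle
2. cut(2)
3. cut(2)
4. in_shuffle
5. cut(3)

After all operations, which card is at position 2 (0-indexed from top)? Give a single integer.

Answer: 6

Derivation:
After op 1 (out_shuffle): [1 0 4 3 7 2 6 5]
After op 2 (cut(2)): [4 3 7 2 6 5 1 0]
After op 3 (cut(2)): [7 2 6 5 1 0 4 3]
After op 4 (in_shuffle): [1 7 0 2 4 6 3 5]
After op 5 (cut(3)): [2 4 6 3 5 1 7 0]
Position 2: card 6.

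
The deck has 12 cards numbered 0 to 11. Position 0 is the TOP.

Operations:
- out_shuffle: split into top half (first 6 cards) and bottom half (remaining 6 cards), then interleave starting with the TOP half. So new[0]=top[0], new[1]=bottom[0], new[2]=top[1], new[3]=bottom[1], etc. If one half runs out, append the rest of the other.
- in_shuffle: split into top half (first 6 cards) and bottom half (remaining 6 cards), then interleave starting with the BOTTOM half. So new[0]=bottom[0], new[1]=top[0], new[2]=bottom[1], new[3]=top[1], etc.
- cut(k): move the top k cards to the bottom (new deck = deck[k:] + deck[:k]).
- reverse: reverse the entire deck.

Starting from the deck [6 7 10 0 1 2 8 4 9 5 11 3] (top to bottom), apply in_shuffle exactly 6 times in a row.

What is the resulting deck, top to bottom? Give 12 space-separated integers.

Answer: 3 11 5 9 4 8 2 1 0 10 7 6

Derivation:
After op 1 (in_shuffle): [8 6 4 7 9 10 5 0 11 1 3 2]
After op 2 (in_shuffle): [5 8 0 6 11 4 1 7 3 9 2 10]
After op 3 (in_shuffle): [1 5 7 8 3 0 9 6 2 11 10 4]
After op 4 (in_shuffle): [9 1 6 5 2 7 11 8 10 3 4 0]
After op 5 (in_shuffle): [11 9 8 1 10 6 3 5 4 2 0 7]
After op 6 (in_shuffle): [3 11 5 9 4 8 2 1 0 10 7 6]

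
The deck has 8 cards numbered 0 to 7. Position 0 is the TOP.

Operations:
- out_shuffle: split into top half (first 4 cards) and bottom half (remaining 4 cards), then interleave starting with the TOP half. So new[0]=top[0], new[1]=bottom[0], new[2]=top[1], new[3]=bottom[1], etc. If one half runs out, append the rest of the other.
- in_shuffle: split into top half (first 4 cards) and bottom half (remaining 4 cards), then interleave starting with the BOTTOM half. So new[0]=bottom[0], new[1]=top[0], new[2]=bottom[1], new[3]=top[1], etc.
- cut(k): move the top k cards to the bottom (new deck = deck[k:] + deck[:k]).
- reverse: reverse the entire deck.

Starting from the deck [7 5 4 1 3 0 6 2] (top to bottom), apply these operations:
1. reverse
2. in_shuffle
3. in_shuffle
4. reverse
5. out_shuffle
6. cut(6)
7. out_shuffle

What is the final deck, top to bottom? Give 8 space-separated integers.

Answer: 7 3 5 0 6 4 2 1

Derivation:
After op 1 (reverse): [2 6 0 3 1 4 5 7]
After op 2 (in_shuffle): [1 2 4 6 5 0 7 3]
After op 3 (in_shuffle): [5 1 0 2 7 4 3 6]
After op 4 (reverse): [6 3 4 7 2 0 1 5]
After op 5 (out_shuffle): [6 2 3 0 4 1 7 5]
After op 6 (cut(6)): [7 5 6 2 3 0 4 1]
After op 7 (out_shuffle): [7 3 5 0 6 4 2 1]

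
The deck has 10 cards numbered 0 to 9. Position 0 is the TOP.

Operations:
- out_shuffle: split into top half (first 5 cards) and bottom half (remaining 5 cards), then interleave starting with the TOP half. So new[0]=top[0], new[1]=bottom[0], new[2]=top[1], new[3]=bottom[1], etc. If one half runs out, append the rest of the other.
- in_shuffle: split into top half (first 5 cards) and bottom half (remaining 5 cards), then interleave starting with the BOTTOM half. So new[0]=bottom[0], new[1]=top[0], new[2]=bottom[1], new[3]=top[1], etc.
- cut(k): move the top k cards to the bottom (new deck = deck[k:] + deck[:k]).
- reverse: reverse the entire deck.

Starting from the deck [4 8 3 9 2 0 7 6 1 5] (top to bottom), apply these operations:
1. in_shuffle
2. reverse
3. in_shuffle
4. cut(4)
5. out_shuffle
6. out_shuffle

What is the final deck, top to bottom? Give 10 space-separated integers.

Answer: 7 2 3 1 9 8 6 0 4 5

Derivation:
After op 1 (in_shuffle): [0 4 7 8 6 3 1 9 5 2]
After op 2 (reverse): [2 5 9 1 3 6 8 7 4 0]
After op 3 (in_shuffle): [6 2 8 5 7 9 4 1 0 3]
After op 4 (cut(4)): [7 9 4 1 0 3 6 2 8 5]
After op 5 (out_shuffle): [7 3 9 6 4 2 1 8 0 5]
After op 6 (out_shuffle): [7 2 3 1 9 8 6 0 4 5]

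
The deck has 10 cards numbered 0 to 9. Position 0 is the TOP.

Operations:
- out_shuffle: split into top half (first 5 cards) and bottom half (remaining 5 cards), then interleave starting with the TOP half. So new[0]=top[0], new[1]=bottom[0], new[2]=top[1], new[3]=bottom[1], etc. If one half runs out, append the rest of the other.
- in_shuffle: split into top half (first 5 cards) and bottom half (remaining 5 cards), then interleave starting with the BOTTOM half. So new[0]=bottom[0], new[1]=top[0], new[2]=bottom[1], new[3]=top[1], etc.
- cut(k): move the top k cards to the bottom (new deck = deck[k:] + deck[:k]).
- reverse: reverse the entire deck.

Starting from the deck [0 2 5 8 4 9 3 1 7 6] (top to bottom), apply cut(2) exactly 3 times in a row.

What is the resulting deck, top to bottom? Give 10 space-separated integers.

Answer: 3 1 7 6 0 2 5 8 4 9

Derivation:
After op 1 (cut(2)): [5 8 4 9 3 1 7 6 0 2]
After op 2 (cut(2)): [4 9 3 1 7 6 0 2 5 8]
After op 3 (cut(2)): [3 1 7 6 0 2 5 8 4 9]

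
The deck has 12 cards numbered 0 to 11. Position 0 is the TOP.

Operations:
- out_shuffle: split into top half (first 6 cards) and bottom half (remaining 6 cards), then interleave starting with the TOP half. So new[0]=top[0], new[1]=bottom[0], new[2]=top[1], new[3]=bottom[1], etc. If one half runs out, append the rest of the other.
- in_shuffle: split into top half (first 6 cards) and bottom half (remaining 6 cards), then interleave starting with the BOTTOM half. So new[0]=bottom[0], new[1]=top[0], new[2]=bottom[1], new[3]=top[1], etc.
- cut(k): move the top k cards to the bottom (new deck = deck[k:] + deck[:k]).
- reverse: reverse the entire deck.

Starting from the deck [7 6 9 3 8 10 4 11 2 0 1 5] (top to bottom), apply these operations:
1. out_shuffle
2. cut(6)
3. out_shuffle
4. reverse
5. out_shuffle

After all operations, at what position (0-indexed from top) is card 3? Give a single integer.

Answer: 11

Derivation:
After op 1 (out_shuffle): [7 4 6 11 9 2 3 0 8 1 10 5]
After op 2 (cut(6)): [3 0 8 1 10 5 7 4 6 11 9 2]
After op 3 (out_shuffle): [3 7 0 4 8 6 1 11 10 9 5 2]
After op 4 (reverse): [2 5 9 10 11 1 6 8 4 0 7 3]
After op 5 (out_shuffle): [2 6 5 8 9 4 10 0 11 7 1 3]
Card 3 is at position 11.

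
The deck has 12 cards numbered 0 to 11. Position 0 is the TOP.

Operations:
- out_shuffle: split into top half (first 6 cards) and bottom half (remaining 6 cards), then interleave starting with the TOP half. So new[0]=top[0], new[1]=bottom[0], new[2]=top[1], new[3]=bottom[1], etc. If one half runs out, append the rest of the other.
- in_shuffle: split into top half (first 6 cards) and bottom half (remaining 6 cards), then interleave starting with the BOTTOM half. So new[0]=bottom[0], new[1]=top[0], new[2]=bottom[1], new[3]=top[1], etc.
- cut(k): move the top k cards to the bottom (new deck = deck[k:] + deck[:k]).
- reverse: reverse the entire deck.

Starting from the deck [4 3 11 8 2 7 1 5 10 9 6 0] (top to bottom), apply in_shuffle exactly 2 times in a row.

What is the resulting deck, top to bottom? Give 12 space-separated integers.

After op 1 (in_shuffle): [1 4 5 3 10 11 9 8 6 2 0 7]
After op 2 (in_shuffle): [9 1 8 4 6 5 2 3 0 10 7 11]

Answer: 9 1 8 4 6 5 2 3 0 10 7 11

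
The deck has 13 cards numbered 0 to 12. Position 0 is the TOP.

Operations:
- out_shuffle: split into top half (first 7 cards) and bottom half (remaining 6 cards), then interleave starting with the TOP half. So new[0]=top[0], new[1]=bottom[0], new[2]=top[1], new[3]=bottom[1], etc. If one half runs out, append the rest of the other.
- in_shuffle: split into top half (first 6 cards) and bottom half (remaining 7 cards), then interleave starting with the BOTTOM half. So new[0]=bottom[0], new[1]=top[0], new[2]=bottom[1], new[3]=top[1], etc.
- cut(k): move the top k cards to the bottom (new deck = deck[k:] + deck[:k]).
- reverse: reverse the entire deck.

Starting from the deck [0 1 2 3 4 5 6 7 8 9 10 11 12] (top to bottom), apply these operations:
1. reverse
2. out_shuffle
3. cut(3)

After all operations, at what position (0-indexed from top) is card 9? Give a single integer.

Answer: 3

Derivation:
After op 1 (reverse): [12 11 10 9 8 7 6 5 4 3 2 1 0]
After op 2 (out_shuffle): [12 5 11 4 10 3 9 2 8 1 7 0 6]
After op 3 (cut(3)): [4 10 3 9 2 8 1 7 0 6 12 5 11]
Card 9 is at position 3.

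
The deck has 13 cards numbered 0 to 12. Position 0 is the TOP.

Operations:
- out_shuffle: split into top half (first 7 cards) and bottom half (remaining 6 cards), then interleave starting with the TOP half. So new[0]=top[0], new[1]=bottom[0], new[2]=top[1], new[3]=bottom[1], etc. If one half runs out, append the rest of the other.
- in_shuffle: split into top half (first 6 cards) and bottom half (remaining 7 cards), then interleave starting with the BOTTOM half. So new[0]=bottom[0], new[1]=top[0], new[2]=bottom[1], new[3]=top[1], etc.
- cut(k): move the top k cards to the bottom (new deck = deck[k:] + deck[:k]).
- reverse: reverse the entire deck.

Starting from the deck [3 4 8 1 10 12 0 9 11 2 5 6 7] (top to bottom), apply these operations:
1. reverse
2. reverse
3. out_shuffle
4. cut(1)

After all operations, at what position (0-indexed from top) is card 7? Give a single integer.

After op 1 (reverse): [7 6 5 2 11 9 0 12 10 1 8 4 3]
After op 2 (reverse): [3 4 8 1 10 12 0 9 11 2 5 6 7]
After op 3 (out_shuffle): [3 9 4 11 8 2 1 5 10 6 12 7 0]
After op 4 (cut(1)): [9 4 11 8 2 1 5 10 6 12 7 0 3]
Card 7 is at position 10.

Answer: 10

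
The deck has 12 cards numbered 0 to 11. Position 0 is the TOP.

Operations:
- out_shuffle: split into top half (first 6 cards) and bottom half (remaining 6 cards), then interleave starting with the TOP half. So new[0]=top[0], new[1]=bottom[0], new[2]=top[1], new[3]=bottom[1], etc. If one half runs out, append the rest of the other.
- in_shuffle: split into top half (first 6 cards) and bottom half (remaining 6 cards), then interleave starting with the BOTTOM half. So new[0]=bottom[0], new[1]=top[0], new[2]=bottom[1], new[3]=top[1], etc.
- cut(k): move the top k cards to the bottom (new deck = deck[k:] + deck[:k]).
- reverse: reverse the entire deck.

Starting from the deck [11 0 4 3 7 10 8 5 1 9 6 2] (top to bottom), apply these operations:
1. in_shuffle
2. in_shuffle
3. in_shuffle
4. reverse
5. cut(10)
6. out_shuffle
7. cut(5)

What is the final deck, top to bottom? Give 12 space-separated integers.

Answer: 3 4 2 6 8 10 0 9 11 7 1 5

Derivation:
After op 1 (in_shuffle): [8 11 5 0 1 4 9 3 6 7 2 10]
After op 2 (in_shuffle): [9 8 3 11 6 5 7 0 2 1 10 4]
After op 3 (in_shuffle): [7 9 0 8 2 3 1 11 10 6 4 5]
After op 4 (reverse): [5 4 6 10 11 1 3 2 8 0 9 7]
After op 5 (cut(10)): [9 7 5 4 6 10 11 1 3 2 8 0]
After op 6 (out_shuffle): [9 11 7 1 5 3 4 2 6 8 10 0]
After op 7 (cut(5)): [3 4 2 6 8 10 0 9 11 7 1 5]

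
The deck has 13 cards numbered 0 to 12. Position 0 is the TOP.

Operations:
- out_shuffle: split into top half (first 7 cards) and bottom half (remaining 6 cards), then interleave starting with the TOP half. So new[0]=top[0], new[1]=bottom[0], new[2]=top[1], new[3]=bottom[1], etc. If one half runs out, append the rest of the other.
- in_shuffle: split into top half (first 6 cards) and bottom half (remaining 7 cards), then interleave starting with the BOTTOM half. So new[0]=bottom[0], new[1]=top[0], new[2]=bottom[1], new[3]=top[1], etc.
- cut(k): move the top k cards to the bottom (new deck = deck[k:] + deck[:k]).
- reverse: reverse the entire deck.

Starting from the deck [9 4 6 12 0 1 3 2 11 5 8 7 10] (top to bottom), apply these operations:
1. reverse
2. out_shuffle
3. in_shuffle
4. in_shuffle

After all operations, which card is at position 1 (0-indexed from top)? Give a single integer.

After op 1 (reverse): [10 7 8 5 11 2 3 1 0 12 6 4 9]
After op 2 (out_shuffle): [10 1 7 0 8 12 5 6 11 4 2 9 3]
After op 3 (in_shuffle): [5 10 6 1 11 7 4 0 2 8 9 12 3]
After op 4 (in_shuffle): [4 5 0 10 2 6 8 1 9 11 12 7 3]
Position 1: card 5.

Answer: 5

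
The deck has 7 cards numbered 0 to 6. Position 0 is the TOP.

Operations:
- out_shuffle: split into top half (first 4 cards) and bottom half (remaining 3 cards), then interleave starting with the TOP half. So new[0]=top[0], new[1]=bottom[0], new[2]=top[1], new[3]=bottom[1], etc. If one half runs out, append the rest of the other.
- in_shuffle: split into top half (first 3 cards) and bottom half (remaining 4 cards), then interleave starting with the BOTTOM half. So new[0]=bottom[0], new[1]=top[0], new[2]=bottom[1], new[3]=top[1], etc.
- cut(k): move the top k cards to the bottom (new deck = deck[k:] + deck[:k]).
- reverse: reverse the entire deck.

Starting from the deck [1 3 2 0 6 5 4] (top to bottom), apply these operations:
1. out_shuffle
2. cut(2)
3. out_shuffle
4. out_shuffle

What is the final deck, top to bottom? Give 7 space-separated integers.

After op 1 (out_shuffle): [1 6 3 5 2 4 0]
After op 2 (cut(2)): [3 5 2 4 0 1 6]
After op 3 (out_shuffle): [3 0 5 1 2 6 4]
After op 4 (out_shuffle): [3 2 0 6 5 4 1]

Answer: 3 2 0 6 5 4 1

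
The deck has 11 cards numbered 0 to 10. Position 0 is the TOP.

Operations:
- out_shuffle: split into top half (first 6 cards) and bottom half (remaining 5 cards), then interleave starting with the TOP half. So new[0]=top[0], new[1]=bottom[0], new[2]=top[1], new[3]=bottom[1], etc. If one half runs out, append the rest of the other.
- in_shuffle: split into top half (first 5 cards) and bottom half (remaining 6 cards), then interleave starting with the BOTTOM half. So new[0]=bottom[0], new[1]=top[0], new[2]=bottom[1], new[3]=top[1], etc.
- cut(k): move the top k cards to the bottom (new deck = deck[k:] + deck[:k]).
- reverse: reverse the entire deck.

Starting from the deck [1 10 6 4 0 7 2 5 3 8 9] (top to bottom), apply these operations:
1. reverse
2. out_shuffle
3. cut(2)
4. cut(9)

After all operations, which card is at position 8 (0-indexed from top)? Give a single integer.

After op 1 (reverse): [9 8 3 5 2 7 0 4 6 10 1]
After op 2 (out_shuffle): [9 0 8 4 3 6 5 10 2 1 7]
After op 3 (cut(2)): [8 4 3 6 5 10 2 1 7 9 0]
After op 4 (cut(9)): [9 0 8 4 3 6 5 10 2 1 7]
Position 8: card 2.

Answer: 2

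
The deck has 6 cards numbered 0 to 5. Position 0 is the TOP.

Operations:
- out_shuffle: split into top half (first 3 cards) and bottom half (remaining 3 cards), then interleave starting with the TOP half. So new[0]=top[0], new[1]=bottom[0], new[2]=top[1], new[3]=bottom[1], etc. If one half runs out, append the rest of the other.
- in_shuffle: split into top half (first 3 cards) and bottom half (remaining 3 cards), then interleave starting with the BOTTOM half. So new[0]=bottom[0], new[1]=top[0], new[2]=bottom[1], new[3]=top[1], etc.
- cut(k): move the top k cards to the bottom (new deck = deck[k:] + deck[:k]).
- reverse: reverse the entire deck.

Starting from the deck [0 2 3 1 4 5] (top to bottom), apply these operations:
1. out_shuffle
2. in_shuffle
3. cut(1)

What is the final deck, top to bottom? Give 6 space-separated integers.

After op 1 (out_shuffle): [0 1 2 4 3 5]
After op 2 (in_shuffle): [4 0 3 1 5 2]
After op 3 (cut(1)): [0 3 1 5 2 4]

Answer: 0 3 1 5 2 4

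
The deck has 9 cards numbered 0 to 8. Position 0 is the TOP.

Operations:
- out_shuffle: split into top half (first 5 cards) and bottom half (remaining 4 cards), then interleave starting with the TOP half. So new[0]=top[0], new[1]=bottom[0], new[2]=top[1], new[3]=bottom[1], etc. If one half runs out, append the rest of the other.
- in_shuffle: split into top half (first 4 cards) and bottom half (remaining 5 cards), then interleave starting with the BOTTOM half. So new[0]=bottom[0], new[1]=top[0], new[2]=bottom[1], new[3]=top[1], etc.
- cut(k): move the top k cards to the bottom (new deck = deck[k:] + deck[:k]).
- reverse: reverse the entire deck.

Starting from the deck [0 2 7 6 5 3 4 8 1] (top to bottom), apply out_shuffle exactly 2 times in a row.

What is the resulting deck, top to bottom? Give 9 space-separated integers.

Answer: 0 8 3 6 2 1 4 5 7

Derivation:
After op 1 (out_shuffle): [0 3 2 4 7 8 6 1 5]
After op 2 (out_shuffle): [0 8 3 6 2 1 4 5 7]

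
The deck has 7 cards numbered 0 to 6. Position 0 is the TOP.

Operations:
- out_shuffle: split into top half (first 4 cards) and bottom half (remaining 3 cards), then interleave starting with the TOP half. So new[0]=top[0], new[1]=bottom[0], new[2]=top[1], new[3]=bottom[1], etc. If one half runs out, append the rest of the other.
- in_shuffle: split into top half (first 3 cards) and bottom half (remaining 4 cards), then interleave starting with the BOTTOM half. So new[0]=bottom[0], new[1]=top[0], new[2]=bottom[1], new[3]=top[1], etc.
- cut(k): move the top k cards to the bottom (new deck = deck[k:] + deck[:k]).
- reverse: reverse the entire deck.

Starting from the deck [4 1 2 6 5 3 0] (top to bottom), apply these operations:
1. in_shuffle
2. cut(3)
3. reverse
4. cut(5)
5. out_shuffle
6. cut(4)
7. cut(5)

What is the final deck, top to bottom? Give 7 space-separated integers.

Answer: 1 0 5 2 4 3 6

Derivation:
After op 1 (in_shuffle): [6 4 5 1 3 2 0]
After op 2 (cut(3)): [1 3 2 0 6 4 5]
After op 3 (reverse): [5 4 6 0 2 3 1]
After op 4 (cut(5)): [3 1 5 4 6 0 2]
After op 5 (out_shuffle): [3 6 1 0 5 2 4]
After op 6 (cut(4)): [5 2 4 3 6 1 0]
After op 7 (cut(5)): [1 0 5 2 4 3 6]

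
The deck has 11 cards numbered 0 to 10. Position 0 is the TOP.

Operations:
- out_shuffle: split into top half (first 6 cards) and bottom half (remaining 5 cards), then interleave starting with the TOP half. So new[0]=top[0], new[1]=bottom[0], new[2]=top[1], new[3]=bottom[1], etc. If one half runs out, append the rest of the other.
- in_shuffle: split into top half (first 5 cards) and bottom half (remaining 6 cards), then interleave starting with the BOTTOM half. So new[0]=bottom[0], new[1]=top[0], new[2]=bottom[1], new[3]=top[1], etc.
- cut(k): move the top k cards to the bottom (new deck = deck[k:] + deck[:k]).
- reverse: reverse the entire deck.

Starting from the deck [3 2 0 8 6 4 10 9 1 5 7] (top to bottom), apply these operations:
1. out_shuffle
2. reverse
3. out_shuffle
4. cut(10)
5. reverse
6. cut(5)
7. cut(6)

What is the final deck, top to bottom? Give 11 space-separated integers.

After op 1 (out_shuffle): [3 10 2 9 0 1 8 5 6 7 4]
After op 2 (reverse): [4 7 6 5 8 1 0 9 2 10 3]
After op 3 (out_shuffle): [4 0 7 9 6 2 5 10 8 3 1]
After op 4 (cut(10)): [1 4 0 7 9 6 2 5 10 8 3]
After op 5 (reverse): [3 8 10 5 2 6 9 7 0 4 1]
After op 6 (cut(5)): [6 9 7 0 4 1 3 8 10 5 2]
After op 7 (cut(6)): [3 8 10 5 2 6 9 7 0 4 1]

Answer: 3 8 10 5 2 6 9 7 0 4 1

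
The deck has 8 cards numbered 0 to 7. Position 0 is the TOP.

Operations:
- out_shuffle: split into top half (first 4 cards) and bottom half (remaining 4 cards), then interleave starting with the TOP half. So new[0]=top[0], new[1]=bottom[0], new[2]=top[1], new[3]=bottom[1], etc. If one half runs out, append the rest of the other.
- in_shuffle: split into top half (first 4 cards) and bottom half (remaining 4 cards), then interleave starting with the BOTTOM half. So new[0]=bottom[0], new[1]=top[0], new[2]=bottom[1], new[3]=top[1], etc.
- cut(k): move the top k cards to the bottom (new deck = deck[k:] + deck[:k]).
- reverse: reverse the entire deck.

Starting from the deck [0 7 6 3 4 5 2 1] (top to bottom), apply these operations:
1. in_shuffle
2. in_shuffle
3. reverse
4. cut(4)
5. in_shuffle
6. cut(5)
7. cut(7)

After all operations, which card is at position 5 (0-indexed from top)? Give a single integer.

Answer: 0

Derivation:
After op 1 (in_shuffle): [4 0 5 7 2 6 1 3]
After op 2 (in_shuffle): [2 4 6 0 1 5 3 7]
After op 3 (reverse): [7 3 5 1 0 6 4 2]
After op 4 (cut(4)): [0 6 4 2 7 3 5 1]
After op 5 (in_shuffle): [7 0 3 6 5 4 1 2]
After op 6 (cut(5)): [4 1 2 7 0 3 6 5]
After op 7 (cut(7)): [5 4 1 2 7 0 3 6]
Position 5: card 0.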